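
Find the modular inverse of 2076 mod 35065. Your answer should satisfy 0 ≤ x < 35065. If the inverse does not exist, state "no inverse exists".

Run Euclid on (35065, 2076):
35065 = 16×2076 + 1849
2076 = 1×1849 + 227
1849 = 8×227 + 33
227 = 6×33 + 29
33 = 1×29 + 4
29 = 7×4 + 1
4 = 4×1 + 0
The gcd is 1. Working backward:
1 = 29 − 7·4
1 = −7·33 + 8·29
1 = 8·227 − 55·33
1 = −55·1849 + 448·227
1 = 448·2076 − 503·1849
1 = −503·35065 + 8496·2076
So 2076·8496 ≡ 1 (mod 35065).

8496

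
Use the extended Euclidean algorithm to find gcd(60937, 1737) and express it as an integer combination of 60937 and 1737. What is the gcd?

Euclidean algorithm:
60937 = 35*1737 + 142
1737 = 12*142 + 33
142 = 4*33 + 10
33 = 3*10 + 3
10 = 3*3 + 1
3 = 3*1 + 0
gcd(60937, 1737) = 1.
Express as a combination:
1 = 10 − 3·3
1 = −3·33 + 10·10
1 = 10·142 − 43·33
1 = −43·1737 + 526·142
1 = 526·60937 − 18453·1737
So 1 = (526)·60937 + (-18453)·1737.

1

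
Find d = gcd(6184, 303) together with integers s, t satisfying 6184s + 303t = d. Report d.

1

Apply Euclid's algorithm to 6184 and 303:
6184 = 20*303 + 124
303 = 2*124 + 55
124 = 2*55 + 14
55 = 3*14 + 13
14 = 1*13 + 1
13 = 13*1 + 0
gcd(6184, 303) = 1.
Express as a combination:
1 = 14 − 13
1 = −55 + 4·14
1 = 4·124 − 9·55
1 = −9·303 + 22·124
1 = 22·6184 − 449·303
So 1 = (22)·6184 + (-449)·303.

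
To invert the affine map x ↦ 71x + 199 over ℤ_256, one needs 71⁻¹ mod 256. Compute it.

119

Apply the Euclidean algorithm to 256 and 71:
256 = 3×71 + 43
71 = 1×43 + 28
43 = 1×28 + 15
28 = 1×15 + 13
15 = 1×13 + 2
13 = 6×2 + 1
2 = 2×1 + 0
gcd = 1, so the inverse exists. Back-substitute:
1 = 13 − 6·2
1 = −6·15 + 7·13
1 = 7·28 − 13·15
1 = −13·43 + 20·28
1 = 20·71 − 33·43
1 = −33·256 + 119·71
So 71·119 ≡ 1 (mod 256).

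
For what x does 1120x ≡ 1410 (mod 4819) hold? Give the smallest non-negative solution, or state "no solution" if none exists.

2798

First find gcd(1120, 4819):
4819 = 4·1120 + 339
1120 = 3·339 + 103
339 = 3·103 + 30
103 = 3·30 + 13
30 = 2·13 + 4
13 = 3·4 + 1
4 = 4·1 + 0
gcd = 1, so a unique solution mod 4819 exists.
Back-substitute for the Bézout coefficients:
1 = 13 − 3·4
1 = −3·30 + 7·13
1 = 7·103 − 24·30
1 = −24·339 + 79·103
1 = 79·1120 − 261·339
1 = −261·4819 + 1123·1120
So 1120·(1123) ≡ 1 (mod 4819), giving 1120⁻¹ ≡ 1123.
x ≡ 1120⁻¹·1410 ≡ 1123·1410 ≡ 2798 (mod 4819).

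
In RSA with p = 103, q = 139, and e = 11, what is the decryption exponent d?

φ(n) = (p−1)(q−1) = 102·138 = 14076.
Need d with 11·d ≡ 1 (mod 14076). Apply the extended Euclidean algorithm:
14076 = 1279*11 + 7
11 = 1*7 + 4
7 = 1*4 + 3
4 = 1*3 + 1
3 = 3*1 + 0
Back-substitute:
1 = 4 − 3
1 = −7 + 2·4
1 = 2·11 − 3·7
1 = −3·14076 + 3839·11
So 11·3839 ≡ 1 (mod 14076), hence d = 3839.

3839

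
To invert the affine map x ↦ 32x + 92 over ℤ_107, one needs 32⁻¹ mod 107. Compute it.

gcd(107, 32) by repeated division:
107 = 3×32 + 11
32 = 2×11 + 10
11 = 1×10 + 1
10 = 10×1 + 0
Since gcd(32, 107) = 1, back-substitute to write 1 as a combination:
1 = 11 − 10
1 = −32 + 3·11
1 = 3·107 − 10·32
Thus 32·(-10) ≡ 1 (mod 107); reducing, -10 mod 107 = 97.

97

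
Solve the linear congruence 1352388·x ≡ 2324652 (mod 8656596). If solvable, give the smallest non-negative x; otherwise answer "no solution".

402770

First find gcd(1352388, 8656596):
8656596 = 6×1352388 + 542268
1352388 = 2×542268 + 267852
542268 = 2×267852 + 6564
267852 = 40×6564 + 5292
6564 = 1×5292 + 1272
5292 = 4×1272 + 204
1272 = 6×204 + 48
204 = 4×48 + 12
48 = 4×12 + 0
gcd = 12 and 12 | 2324652, so solutions exist. Divide through by 12: 112699x ≡ 193721 (mod 721383).
Now find 112699⁻¹ mod 721383:
721383 = 6·112699 + 45189
112699 = 2·45189 + 22321
45189 = 2·22321 + 547
22321 = 40·547 + 441
547 = 1·441 + 106
441 = 4·106 + 17
106 = 6·17 + 4
17 = 4·4 + 1
4 = 4·1 + 0
Back-substitute:
1 = 17 − 4·4
1 = −4·106 + 25·17
1 = 25·441 − 104·106
1 = −104·547 + 129·441
1 = 129·22321 − 5264·547
1 = −5264·45189 + 10657·22321
1 = 10657·112699 − 26578·45189
1 = −26578·721383 + 170125·112699
So 112699⁻¹ ≡ 170125 (mod 721383).
Then x ≡ 170125·193721 ≡ 402770 (mod 721383); the smallest non-negative solution is x = 402770.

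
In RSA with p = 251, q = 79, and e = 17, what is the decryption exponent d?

φ(n) = (p−1)(q−1) = 250·78 = 19500.
Need d with 17·d ≡ 1 (mod 19500). Apply the extended Euclidean algorithm:
19500 = 1147*17 + 1
17 = 17*1 + 0
Back-substitute:
1 = 19500 − 1147·17
So 17·(-1147) ≡ 1 (mod 19500), hence d ≡ -1147 ≡ 18353 (mod 19500).

18353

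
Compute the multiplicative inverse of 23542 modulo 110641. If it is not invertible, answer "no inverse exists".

Run Euclid on (110641, 23542):
110641 = 4*23542 + 16473
23542 = 1*16473 + 7069
16473 = 2*7069 + 2335
7069 = 3*2335 + 64
2335 = 36*64 + 31
64 = 2*31 + 2
31 = 15*2 + 1
2 = 2*1 + 0
gcd = 1, so the inverse exists. Back-substitute:
1 = 31 − 15·2
1 = −15·64 + 31·31
1 = 31·2335 − 1131·64
1 = −1131·7069 + 3424·2335
1 = 3424·16473 − 7979·7069
1 = −7979·23542 + 11403·16473
1 = 11403·110641 − 53591·23542
Hence 23542⁻¹ ≡ -53591 ≡ 57050 (mod 110641).

57050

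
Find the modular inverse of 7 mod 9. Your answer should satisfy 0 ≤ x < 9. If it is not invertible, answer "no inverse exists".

gcd(9, 7) by repeated division:
9 = 1·7 + 2
7 = 3·2 + 1
2 = 2·1 + 0
gcd = 1, so the inverse exists. Back-substitute:
1 = 7 − 3·2
1 = −3·9 + 4·7
So 7·4 ≡ 1 (mod 9).

4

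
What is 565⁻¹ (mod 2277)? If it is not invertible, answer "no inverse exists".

1741

gcd(2277, 565) by repeated division:
2277 = 4×565 + 17
565 = 33×17 + 4
17 = 4×4 + 1
4 = 4×1 + 0
The gcd is 1. Working backward:
1 = 17 − 4·4
1 = −4·565 + 133·17
1 = 133·2277 − 536·565
Thus 565·(-536) ≡ 1 (mod 2277); reducing, -536 mod 2277 = 1741.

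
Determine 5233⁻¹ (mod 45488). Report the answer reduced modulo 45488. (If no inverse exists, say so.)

Extended Euclidean algorithm:
45488 = 8·5233 + 3624
5233 = 1·3624 + 1609
3624 = 2·1609 + 406
1609 = 3·406 + 391
406 = 1·391 + 15
391 = 26·15 + 1
15 = 15·1 + 0
The gcd is 1. Working backward:
1 = 391 − 26·15
1 = −26·406 + 27·391
1 = 27·1609 − 107·406
1 = −107·3624 + 241·1609
1 = 241·5233 − 348·3624
1 = −348·45488 + 3025·5233
So 5233·3025 ≡ 1 (mod 45488).

3025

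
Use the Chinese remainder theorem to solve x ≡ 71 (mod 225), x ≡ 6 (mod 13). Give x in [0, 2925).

Write x = 71 + 225·k. Then 225·k ≡ 6 − 71 ≡ 0 (mod 13).
Need 225⁻¹ mod 13. Extended Euclid on (13, 4):
13 = 3×4 + 1
4 = 4×1 + 0
Back-substitute:
1 = 13 − 3·4
225⁻¹ ≡ 10 (mod 13), so k ≡ 10·0 ≡ 0 (mod 13).
x = 71 + 225·0 = 71.

71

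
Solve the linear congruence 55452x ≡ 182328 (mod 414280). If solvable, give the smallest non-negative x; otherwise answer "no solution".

First find gcd(55452, 414280):
414280 = 7*55452 + 26116
55452 = 2*26116 + 3220
26116 = 8*3220 + 356
3220 = 9*356 + 16
356 = 22*16 + 4
16 = 4*4 + 0
gcd = 4 and 4 | 182328, so solutions exist. Divide through by 4: 13863x ≡ 45582 (mod 103570).
Now find 13863⁻¹ mod 103570:
103570 = 7×13863 + 6529
13863 = 2×6529 + 805
6529 = 8×805 + 89
805 = 9×89 + 4
89 = 22×4 + 1
4 = 4×1 + 0
Back-substitute:
1 = 89 − 22·4
1 = −22·805 + 199·89
1 = 199·6529 − 1614·805
1 = −1614·13863 + 3427·6529
1 = 3427·103570 − 25603·13863
So 13863·(-25603) ≡ 1 (mod 103570), i.e. 13863⁻¹ ≡ 77967.
Then x ≡ 77967·45582 ≡ 94384 (mod 103570); the smallest non-negative solution is x = 94384.

94384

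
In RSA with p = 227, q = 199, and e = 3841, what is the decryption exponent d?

φ(n) = (p−1)(q−1) = 226·198 = 44748.
Need d with 3841·d ≡ 1 (mod 44748). Apply the extended Euclidean algorithm:
44748 = 11×3841 + 2497
3841 = 1×2497 + 1344
2497 = 1×1344 + 1153
1344 = 1×1153 + 191
1153 = 6×191 + 7
191 = 27×7 + 2
7 = 3×2 + 1
2 = 2×1 + 0
Back-substitute:
1 = 7 − 3·2
1 = −3·191 + 82·7
1 = 82·1153 − 495·191
1 = −495·1344 + 577·1153
1 = 577·2497 − 1072·1344
1 = −1072·3841 + 1649·2497
1 = 1649·44748 − 19211·3841
So 3841·(-19211) ≡ 1 (mod 44748), hence d ≡ -19211 ≡ 25537 (mod 44748).

25537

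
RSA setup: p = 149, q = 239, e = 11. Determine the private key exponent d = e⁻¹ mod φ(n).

16011

φ(n) = (p−1)(q−1) = 148·238 = 35224.
Need d with 11·d ≡ 1 (mod 35224). Apply the extended Euclidean algorithm:
35224 = 3202×11 + 2
11 = 5×2 + 1
2 = 2×1 + 0
Back-substitute:
1 = 11 − 5·2
1 = −5·35224 + 16011·11
So 11·16011 ≡ 1 (mod 35224), hence d = 16011.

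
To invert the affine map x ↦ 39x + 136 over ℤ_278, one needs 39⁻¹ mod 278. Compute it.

221

gcd(278, 39) by repeated division:
278 = 7·39 + 5
39 = 7·5 + 4
5 = 1·4 + 1
4 = 4·1 + 0
Since gcd(39, 278) = 1, back-substitute to write 1 as a combination:
1 = 5 − 4
1 = −39 + 8·5
1 = 8·278 − 57·39
Thus 39·(-57) ≡ 1 (mod 278); reducing, -57 mod 278 = 221.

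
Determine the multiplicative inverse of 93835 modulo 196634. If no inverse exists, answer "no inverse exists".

Apply the Euclidean algorithm to 196634 and 93835:
196634 = 2·93835 + 8964
93835 = 10·8964 + 4195
8964 = 2·4195 + 574
4195 = 7·574 + 177
574 = 3·177 + 43
177 = 4·43 + 5
43 = 8·5 + 3
5 = 1·3 + 2
3 = 1·2 + 1
2 = 2·1 + 0
Since gcd(93835, 196634) = 1, back-substitute to write 1 as a combination:
1 = 3 − 2
1 = −5 + 2·3
1 = 2·43 − 17·5
1 = −17·177 + 70·43
1 = 70·574 − 227·177
1 = −227·4195 + 1659·574
1 = 1659·8964 − 3545·4195
1 = −3545·93835 + 37109·8964
1 = 37109·196634 − 77763·93835
Hence 93835⁻¹ ≡ -77763 ≡ 118871 (mod 196634).

118871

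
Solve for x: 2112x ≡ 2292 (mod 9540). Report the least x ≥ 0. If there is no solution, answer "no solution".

First find gcd(2112, 9540):
9540 = 4·2112 + 1092
2112 = 1·1092 + 1020
1092 = 1·1020 + 72
1020 = 14·72 + 12
72 = 6·12 + 0
gcd = 12 and 12 | 2292, so solutions exist. Divide through by 12: 176x ≡ 191 (mod 795).
Now find 176⁻¹ mod 795:
795 = 4*176 + 91
176 = 1*91 + 85
91 = 1*85 + 6
85 = 14*6 + 1
6 = 6*1 + 0
Back-substitute:
1 = 85 − 14·6
1 = −14·91 + 15·85
1 = 15·176 − 29·91
1 = −29·795 + 131·176
So 176⁻¹ ≡ 131 (mod 795).
Then x ≡ 131·191 ≡ 376 (mod 795); the smallest non-negative solution is x = 376.

376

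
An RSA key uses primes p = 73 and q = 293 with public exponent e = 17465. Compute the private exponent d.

φ(n) = (p−1)(q−1) = 72·292 = 21024.
Need d with 17465·d ≡ 1 (mod 21024). Apply the extended Euclidean algorithm:
21024 = 1×17465 + 3559
17465 = 4×3559 + 3229
3559 = 1×3229 + 330
3229 = 9×330 + 259
330 = 1×259 + 71
259 = 3×71 + 46
71 = 1×46 + 25
46 = 1×25 + 21
25 = 1×21 + 4
21 = 5×4 + 1
4 = 4×1 + 0
Back-substitute:
1 = 21 − 5·4
1 = −5·25 + 6·21
1 = 6·46 − 11·25
1 = −11·71 + 17·46
1 = 17·259 − 62·71
1 = −62·330 + 79·259
1 = 79·3229 − 773·330
1 = −773·3559 + 852·3229
1 = 852·17465 − 4181·3559
1 = −4181·21024 + 5033·17465
So 17465·5033 ≡ 1 (mod 21024), hence d = 5033.

5033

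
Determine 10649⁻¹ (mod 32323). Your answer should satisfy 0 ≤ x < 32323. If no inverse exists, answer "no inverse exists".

Apply the Euclidean algorithm to 32323 and 10649:
32323 = 3×10649 + 376
10649 = 28×376 + 121
376 = 3×121 + 13
121 = 9×13 + 4
13 = 3×4 + 1
4 = 4×1 + 0
Since gcd(10649, 32323) = 1, back-substitute to write 1 as a combination:
1 = 13 − 3·4
1 = −3·121 + 28·13
1 = 28·376 − 87·121
1 = −87·10649 + 2464·376
1 = 2464·32323 − 7479·10649
Thus 10649·(-7479) ≡ 1 (mod 32323); reducing, -7479 mod 32323 = 24844.

24844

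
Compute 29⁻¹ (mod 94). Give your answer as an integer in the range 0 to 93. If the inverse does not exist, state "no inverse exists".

Run Euclid on (94, 29):
94 = 3×29 + 7
29 = 4×7 + 1
7 = 7×1 + 0
The gcd is 1. Working backward:
1 = 29 − 4·7
1 = −4·94 + 13·29
So 29·13 ≡ 1 (mod 94).

13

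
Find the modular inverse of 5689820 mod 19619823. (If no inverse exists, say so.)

Run Euclid on (19619823, 5689820):
19619823 = 3*5689820 + 2550363
5689820 = 2*2550363 + 589094
2550363 = 4*589094 + 193987
589094 = 3*193987 + 7133
193987 = 27*7133 + 1396
7133 = 5*1396 + 153
1396 = 9*153 + 19
153 = 8*19 + 1
19 = 19*1 + 0
The gcd is 1. Working backward:
1 = 153 − 8·19
1 = −8·1396 + 73·153
1 = 73·7133 − 373·1396
1 = −373·193987 + 10144·7133
1 = 10144·589094 − 30805·193987
1 = −30805·2550363 + 133364·589094
1 = 133364·5689820 − 297533·2550363
1 = −297533·19619823 + 1025963·5689820
So 5689820·1025963 ≡ 1 (mod 19619823).

1025963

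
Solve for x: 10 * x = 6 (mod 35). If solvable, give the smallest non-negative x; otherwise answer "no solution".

no solution

gcd(10, 35):
35 = 3*10 + 5
10 = 2*5 + 0
gcd = 5, but 5 ∤ 6, so the congruence has no solution.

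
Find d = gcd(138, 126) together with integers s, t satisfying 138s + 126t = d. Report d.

Repeated division:
138 = 1×126 + 12
126 = 10×12 + 6
12 = 2×6 + 0
gcd(138, 126) = 6.
Working backward:
6 = 126 − 10·12
6 = −10·138 + 11·126
So 6 = (-10)·138 + (11)·126.

6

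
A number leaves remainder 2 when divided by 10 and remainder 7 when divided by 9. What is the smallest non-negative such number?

52

Write x = 2 + 10·k. Then 10·k ≡ 7 − 2 ≡ 5 (mod 9).
Need 10⁻¹ mod 9. Extended Euclid on (9, 1):
9 = 9*1 + 0
10⁻¹ ≡ 1 (mod 9), so k ≡ 1·5 ≡ 5 (mod 9).
x = 2 + 10·5 = 52.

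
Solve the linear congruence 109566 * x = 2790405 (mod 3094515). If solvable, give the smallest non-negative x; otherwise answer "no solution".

67160

First find gcd(109566, 3094515):
3094515 = 28×109566 + 26667
109566 = 4×26667 + 2898
26667 = 9×2898 + 585
2898 = 4×585 + 558
585 = 1×558 + 27
558 = 20×27 + 18
27 = 1×18 + 9
18 = 2×9 + 0
gcd = 9 and 9 | 2790405, so solutions exist. Divide through by 9: 12174x ≡ 310045 (mod 343835).
Now find 12174⁻¹ mod 343835:
343835 = 28×12174 + 2963
12174 = 4×2963 + 322
2963 = 9×322 + 65
322 = 4×65 + 62
65 = 1×62 + 3
62 = 20×3 + 2
3 = 1×2 + 1
2 = 2×1 + 0
Back-substitute:
1 = 3 − 2
1 = −62 + 21·3
1 = 21·65 − 22·62
1 = −22·322 + 109·65
1 = 109·2963 − 1003·322
1 = −1003·12174 + 4121·2963
1 = 4121·343835 − 116391·12174
So 12174·(-116391) ≡ 1 (mod 343835), i.e. 12174⁻¹ ≡ 227444.
Then x ≡ 227444·310045 ≡ 67160 (mod 343835); the smallest non-negative solution is x = 67160.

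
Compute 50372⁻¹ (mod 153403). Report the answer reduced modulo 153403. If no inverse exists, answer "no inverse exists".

134890

Extended Euclidean algorithm:
153403 = 3·50372 + 2287
50372 = 22·2287 + 58
2287 = 39·58 + 25
58 = 2·25 + 8
25 = 3·8 + 1
8 = 8·1 + 0
The gcd is 1. Working backward:
1 = 25 − 3·8
1 = −3·58 + 7·25
1 = 7·2287 − 276·58
1 = −276·50372 + 6079·2287
1 = 6079·153403 − 18513·50372
So 50372·(-18513) ≡ 1 (mod 153403), and -18513 ≡ 134890 (mod 153403).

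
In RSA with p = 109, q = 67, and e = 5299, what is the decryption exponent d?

φ(n) = (p−1)(q−1) = 108·66 = 7128.
Need d with 5299·d ≡ 1 (mod 7128). Apply the extended Euclidean algorithm:
7128 = 1·5299 + 1829
5299 = 2·1829 + 1641
1829 = 1·1641 + 188
1641 = 8·188 + 137
188 = 1·137 + 51
137 = 2·51 + 35
51 = 1·35 + 16
35 = 2·16 + 3
16 = 5·3 + 1
3 = 3·1 + 0
Back-substitute:
1 = 16 − 5·3
1 = −5·35 + 11·16
1 = 11·51 − 16·35
1 = −16·137 + 43·51
1 = 43·188 − 59·137
1 = −59·1641 + 515·188
1 = 515·1829 − 574·1641
1 = −574·5299 + 1663·1829
1 = 1663·7128 − 2237·5299
So 5299·(-2237) ≡ 1 (mod 7128), hence d ≡ -2237 ≡ 4891 (mod 7128).

4891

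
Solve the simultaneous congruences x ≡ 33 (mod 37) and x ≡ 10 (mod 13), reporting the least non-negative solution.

Write x = 33 + 37·k. Then 37·k ≡ 10 − 33 ≡ 3 (mod 13).
Need 37⁻¹ mod 13. Extended Euclid on (13, 11):
13 = 1×11 + 2
11 = 5×2 + 1
2 = 2×1 + 0
Back-substitute:
1 = 11 − 5·2
1 = −5·13 + 6·11
37⁻¹ ≡ 6 (mod 13), so k ≡ 6·3 ≡ 5 (mod 13).
x = 33 + 37·5 = 218.

218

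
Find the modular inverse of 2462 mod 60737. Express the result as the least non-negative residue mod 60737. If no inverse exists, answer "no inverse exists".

7919

gcd(60737, 2462) by repeated division:
60737 = 24×2462 + 1649
2462 = 1×1649 + 813
1649 = 2×813 + 23
813 = 35×23 + 8
23 = 2×8 + 7
8 = 1×7 + 1
7 = 7×1 + 0
The gcd is 1. Working backward:
1 = 8 − 7
1 = −23 + 3·8
1 = 3·813 − 106·23
1 = −106·1649 + 215·813
1 = 215·2462 − 321·1649
1 = −321·60737 + 7919·2462
So 2462·7919 ≡ 1 (mod 60737).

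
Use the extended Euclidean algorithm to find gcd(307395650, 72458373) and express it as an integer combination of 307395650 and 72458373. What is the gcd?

Repeated division:
307395650 = 4*72458373 + 17562158
72458373 = 4*17562158 + 2209741
17562158 = 7*2209741 + 2093971
2209741 = 1*2093971 + 115770
2093971 = 18*115770 + 10111
115770 = 11*10111 + 4549
10111 = 2*4549 + 1013
4549 = 4*1013 + 497
1013 = 2*497 + 19
497 = 26*19 + 3
19 = 6*3 + 1
3 = 3*1 + 0
gcd(307395650, 72458373) = 1.
Working backward:
1 = 19 − 6·3
1 = −6·497 + 157·19
1 = 157·1013 − 320·497
1 = −320·4549 + 1437·1013
1 = 1437·10111 − 3194·4549
1 = −3194·115770 + 36571·10111
1 = 36571·2093971 − 661472·115770
1 = −661472·2209741 + 698043·2093971
1 = 698043·17562158 − 5547773·2209741
1 = −5547773·72458373 + 22889135·17562158
1 = 22889135·307395650 − 97104313·72458373
So 1 = (22889135)·307395650 + (-97104313)·72458373.

1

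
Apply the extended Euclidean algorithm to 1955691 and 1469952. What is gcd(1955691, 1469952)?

Euclidean algorithm:
1955691 = 1·1469952 + 485739
1469952 = 3·485739 + 12735
485739 = 38·12735 + 1809
12735 = 7·1809 + 72
1809 = 25·72 + 9
72 = 8·9 + 0
gcd(1955691, 1469952) = 9.
Back-substituting:
9 = 1809 − 25·72
9 = −25·12735 + 176·1809
9 = 176·485739 − 6713·12735
9 = −6713·1469952 + 20315·485739
9 = 20315·1955691 − 27028·1469952
So 9 = (20315)·1955691 + (-27028)·1469952.

9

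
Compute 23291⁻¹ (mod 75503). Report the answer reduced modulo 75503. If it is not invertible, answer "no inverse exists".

gcd(75503, 23291) by repeated division:
75503 = 3×23291 + 5630
23291 = 4×5630 + 771
5630 = 7×771 + 233
771 = 3×233 + 72
233 = 3×72 + 17
72 = 4×17 + 4
17 = 4×4 + 1
4 = 4×1 + 0
gcd = 1, so the inverse exists. Back-substitute:
1 = 17 − 4·4
1 = −4·72 + 17·17
1 = 17·233 − 55·72
1 = −55·771 + 182·233
1 = 182·5630 − 1329·771
1 = −1329·23291 + 5498·5630
1 = 5498·75503 − 17823·23291
Hence 23291⁻¹ ≡ -17823 ≡ 57680 (mod 75503).

57680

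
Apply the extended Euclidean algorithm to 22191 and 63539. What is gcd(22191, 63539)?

Apply Euclid's algorithm to 63539 and 22191:
63539 = 2×22191 + 19157
22191 = 1×19157 + 3034
19157 = 6×3034 + 953
3034 = 3×953 + 175
953 = 5×175 + 78
175 = 2×78 + 19
78 = 4×19 + 2
19 = 9×2 + 1
2 = 2×1 + 0
gcd(22191, 63539) = 1.
Working backward:
1 = 19 − 9·2
1 = −9·78 + 37·19
1 = 37·175 − 83·78
1 = −83·953 + 452·175
1 = 452·3034 − 1439·953
1 = −1439·19157 + 9086·3034
1 = 9086·22191 − 10525·19157
1 = −10525·63539 + 30136·22191
So 1 = (-10525)·63539 + (30136)·22191.

1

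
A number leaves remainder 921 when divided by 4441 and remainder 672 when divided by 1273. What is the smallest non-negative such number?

Write x = 921 + 4441·k. Then 4441·k ≡ 672 − 921 ≡ 1024 (mod 1273).
Need 4441⁻¹ mod 1273. Extended Euclid on (1273, 622):
1273 = 2·622 + 29
622 = 21·29 + 13
29 = 2·13 + 3
13 = 4·3 + 1
3 = 3·1 + 0
Back-substitute:
1 = 13 − 4·3
1 = −4·29 + 9·13
1 = 9·622 − 193·29
1 = −193·1273 + 395·622
4441⁻¹ ≡ 395 (mod 1273), so k ≡ 395·1024 ≡ 939 (mod 1273).
x = 921 + 4441·939 = 4171020.

4171020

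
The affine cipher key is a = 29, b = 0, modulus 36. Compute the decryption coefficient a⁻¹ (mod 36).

Apply the Euclidean algorithm to 36 and 29:
36 = 1*29 + 7
29 = 4*7 + 1
7 = 7*1 + 0
The gcd is 1. Working backward:
1 = 29 − 4·7
1 = −4·36 + 5·29
So 29·5 ≡ 1 (mod 36).

5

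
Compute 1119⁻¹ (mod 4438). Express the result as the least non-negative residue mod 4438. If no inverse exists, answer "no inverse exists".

gcd(4438, 1119) by repeated division:
4438 = 3*1119 + 1081
1119 = 1*1081 + 38
1081 = 28*38 + 17
38 = 2*17 + 4
17 = 4*4 + 1
4 = 4*1 + 0
The gcd is 1. Working backward:
1 = 17 − 4·4
1 = −4·38 + 9·17
1 = 9·1081 − 256·38
1 = −256·1119 + 265·1081
1 = 265·4438 − 1051·1119
So 1119·(-1051) ≡ 1 (mod 4438), and -1051 ≡ 3387 (mod 4438).

3387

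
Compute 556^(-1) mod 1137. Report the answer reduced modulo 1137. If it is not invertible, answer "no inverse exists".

955

gcd(1137, 556) by repeated division:
1137 = 2·556 + 25
556 = 22·25 + 6
25 = 4·6 + 1
6 = 6·1 + 0
gcd = 1, so the inverse exists. Back-substitute:
1 = 25 − 4·6
1 = −4·556 + 89·25
1 = 89·1137 − 182·556
Hence 556⁻¹ ≡ -182 ≡ 955 (mod 1137).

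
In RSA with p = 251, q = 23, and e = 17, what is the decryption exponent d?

φ(n) = (p−1)(q−1) = 250·22 = 5500.
Need d with 17·d ≡ 1 (mod 5500). Apply the extended Euclidean algorithm:
5500 = 323*17 + 9
17 = 1*9 + 8
9 = 1*8 + 1
8 = 8*1 + 0
Back-substitute:
1 = 9 − 8
1 = −17 + 2·9
1 = 2·5500 − 647·17
So 17·(-647) ≡ 1 (mod 5500), hence d ≡ -647 ≡ 4853 (mod 5500).

4853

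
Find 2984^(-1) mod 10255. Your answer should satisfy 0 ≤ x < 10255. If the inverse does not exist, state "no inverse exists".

7949

Run Euclid on (10255, 2984):
10255 = 3·2984 + 1303
2984 = 2·1303 + 378
1303 = 3·378 + 169
378 = 2·169 + 40
169 = 4·40 + 9
40 = 4·9 + 4
9 = 2·4 + 1
4 = 4·1 + 0
gcd = 1, so the inverse exists. Back-substitute:
1 = 9 − 2·4
1 = −2·40 + 9·9
1 = 9·169 − 38·40
1 = −38·378 + 85·169
1 = 85·1303 − 293·378
1 = −293·2984 + 671·1303
1 = 671·10255 − 2306·2984
Thus 2984·(-2306) ≡ 1 (mod 10255); reducing, -2306 mod 10255 = 7949.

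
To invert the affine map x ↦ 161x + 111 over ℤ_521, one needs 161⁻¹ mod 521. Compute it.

Extended Euclidean algorithm:
521 = 3×161 + 38
161 = 4×38 + 9
38 = 4×9 + 2
9 = 4×2 + 1
2 = 2×1 + 0
Since gcd(161, 521) = 1, back-substitute to write 1 as a combination:
1 = 9 − 4·2
1 = −4·38 + 17·9
1 = 17·161 − 72·38
1 = −72·521 + 233·161
So 161·233 ≡ 1 (mod 521).

233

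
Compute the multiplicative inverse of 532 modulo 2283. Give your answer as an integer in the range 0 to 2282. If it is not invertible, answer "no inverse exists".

gcd(2283, 532) by repeated division:
2283 = 4×532 + 155
532 = 3×155 + 67
155 = 2×67 + 21
67 = 3×21 + 4
21 = 5×4 + 1
4 = 4×1 + 0
gcd = 1, so the inverse exists. Back-substitute:
1 = 21 − 5·4
1 = −5·67 + 16·21
1 = 16·155 − 37·67
1 = −37·532 + 127·155
1 = 127·2283 − 545·532
Thus 532·(-545) ≡ 1 (mod 2283); reducing, -545 mod 2283 = 1738.

1738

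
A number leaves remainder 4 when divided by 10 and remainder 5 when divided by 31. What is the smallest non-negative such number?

Write x = 4 + 10·k. Then 10·k ≡ 5 − 4 ≡ 1 (mod 31).
Need 10⁻¹ mod 31. Extended Euclid on (31, 10):
31 = 3×10 + 1
10 = 10×1 + 0
Back-substitute:
1 = 31 − 3·10
10⁻¹ ≡ 28 (mod 31), so k ≡ 28·1 ≡ 28 (mod 31).
x = 4 + 10·28 = 284.

284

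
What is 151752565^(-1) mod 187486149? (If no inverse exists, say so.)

82006774

Run Euclid on (187486149, 151752565):
187486149 = 1·151752565 + 35733584
151752565 = 4·35733584 + 8818229
35733584 = 4·8818229 + 460668
8818229 = 19·460668 + 65537
460668 = 7·65537 + 1909
65537 = 34·1909 + 631
1909 = 3·631 + 16
631 = 39·16 + 7
16 = 2·7 + 2
7 = 3·2 + 1
2 = 2·1 + 0
The gcd is 1. Working backward:
1 = 7 − 3·2
1 = −3·16 + 7·7
1 = 7·631 − 276·16
1 = −276·1909 + 835·631
1 = 835·65537 − 28666·1909
1 = −28666·460668 + 201497·65537
1 = 201497·8818229 − 3857109·460668
1 = −3857109·35733584 + 15629933·8818229
1 = 15629933·151752565 − 66376841·35733584
1 = −66376841·187486149 + 82006774·151752565
So 151752565·82006774 ≡ 1 (mod 187486149).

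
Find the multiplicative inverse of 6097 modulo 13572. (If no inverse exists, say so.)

no inverse exists

Euclidean algorithm on 13572, 6097:
13572 = 2*6097 + 1378
6097 = 4*1378 + 585
1378 = 2*585 + 208
585 = 2*208 + 169
208 = 1*169 + 39
169 = 4*39 + 13
39 = 3*13 + 0
The gcd is 13, not 1, hence no inverse exists.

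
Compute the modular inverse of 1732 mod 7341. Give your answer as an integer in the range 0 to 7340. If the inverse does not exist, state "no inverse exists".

3946

gcd(7341, 1732) by repeated division:
7341 = 4×1732 + 413
1732 = 4×413 + 80
413 = 5×80 + 13
80 = 6×13 + 2
13 = 6×2 + 1
2 = 2×1 + 0
gcd = 1, so the inverse exists. Back-substitute:
1 = 13 − 6·2
1 = −6·80 + 37·13
1 = 37·413 − 191·80
1 = −191·1732 + 801·413
1 = 801·7341 − 3395·1732
Hence 1732⁻¹ ≡ -3395 ≡ 3946 (mod 7341).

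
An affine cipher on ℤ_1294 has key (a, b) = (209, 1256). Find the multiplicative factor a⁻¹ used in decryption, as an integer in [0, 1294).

291

Run Euclid on (1294, 209):
1294 = 6·209 + 40
209 = 5·40 + 9
40 = 4·9 + 4
9 = 2·4 + 1
4 = 4·1 + 0
Since gcd(209, 1294) = 1, back-substitute to write 1 as a combination:
1 = 9 − 2·4
1 = −2·40 + 9·9
1 = 9·209 − 47·40
1 = −47·1294 + 291·209
So 209·291 ≡ 1 (mod 1294).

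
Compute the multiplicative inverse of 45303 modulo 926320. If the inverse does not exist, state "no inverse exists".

Apply the Euclidean algorithm to 926320 and 45303:
926320 = 20·45303 + 20260
45303 = 2·20260 + 4783
20260 = 4·4783 + 1128
4783 = 4·1128 + 271
1128 = 4·271 + 44
271 = 6·44 + 7
44 = 6·7 + 2
7 = 3·2 + 1
2 = 2·1 + 0
gcd = 1, so the inverse exists. Back-substitute:
1 = 7 − 3·2
1 = −3·44 + 19·7
1 = 19·271 − 117·44
1 = −117·1128 + 487·271
1 = 487·4783 − 2065·1128
1 = −2065·20260 + 8747·4783
1 = 8747·45303 − 19559·20260
1 = −19559·926320 + 399927·45303
So 45303·399927 ≡ 1 (mod 926320).

399927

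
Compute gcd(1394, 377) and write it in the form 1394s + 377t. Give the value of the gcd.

1

Euclidean algorithm:
1394 = 3×377 + 263
377 = 1×263 + 114
263 = 2×114 + 35
114 = 3×35 + 9
35 = 3×9 + 8
9 = 1×8 + 1
8 = 8×1 + 0
gcd(1394, 377) = 1.
Back-substituting:
1 = 9 − 8
1 = −35 + 4·9
1 = 4·114 − 13·35
1 = −13·263 + 30·114
1 = 30·377 − 43·263
1 = −43·1394 + 159·377
So 1 = (-43)·1394 + (159)·377.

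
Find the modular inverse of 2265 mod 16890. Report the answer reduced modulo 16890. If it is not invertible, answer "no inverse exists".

Compute gcd(2265, 16890):
16890 = 7*2265 + 1035
2265 = 2*1035 + 195
1035 = 5*195 + 60
195 = 3*60 + 15
60 = 4*15 + 0
Since gcd = 15 > 1, 2265 is not a unit mod 16890.

no inverse exists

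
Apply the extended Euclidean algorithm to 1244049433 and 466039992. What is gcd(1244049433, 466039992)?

11

Apply Euclid's algorithm to 1244049433 and 466039992:
1244049433 = 2*466039992 + 311969449
466039992 = 1*311969449 + 154070543
311969449 = 2*154070543 + 3828363
154070543 = 40*3828363 + 936023
3828363 = 4*936023 + 84271
936023 = 11*84271 + 9042
84271 = 9*9042 + 2893
9042 = 3*2893 + 363
2893 = 7*363 + 352
363 = 1*352 + 11
352 = 32*11 + 0
gcd(1244049433, 466039992) = 11.
Working backward:
11 = 363 − 352
11 = −2893 + 8·363
11 = 8·9042 − 25·2893
11 = −25·84271 + 233·9042
11 = 233·936023 − 2588·84271
11 = −2588·3828363 + 10585·936023
11 = 10585·154070543 − 425988·3828363
11 = −425988·311969449 + 862561·154070543
11 = 862561·466039992 − 1288549·311969449
11 = −1288549·1244049433 + 3439659·466039992
So 11 = (-1288549)·1244049433 + (3439659)·466039992.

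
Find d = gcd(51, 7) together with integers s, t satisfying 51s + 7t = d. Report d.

Euclidean algorithm:
51 = 7×7 + 2
7 = 3×2 + 1
2 = 2×1 + 0
gcd(51, 7) = 1.
Back-substituting:
1 = 7 − 3·2
1 = −3·51 + 22·7
So 1 = (-3)·51 + (22)·7.

1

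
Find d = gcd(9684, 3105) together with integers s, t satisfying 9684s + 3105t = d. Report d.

9

Euclidean algorithm:
9684 = 3×3105 + 369
3105 = 8×369 + 153
369 = 2×153 + 63
153 = 2×63 + 27
63 = 2×27 + 9
27 = 3×9 + 0
gcd(9684, 3105) = 9.
Back-substituting:
9 = 63 − 2·27
9 = −2·153 + 5·63
9 = 5·369 − 12·153
9 = −12·3105 + 101·369
9 = 101·9684 − 315·3105
So 9 = (101)·9684 + (-315)·3105.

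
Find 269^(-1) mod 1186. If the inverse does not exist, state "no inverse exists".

Extended Euclidean algorithm:
1186 = 4*269 + 110
269 = 2*110 + 49
110 = 2*49 + 12
49 = 4*12 + 1
12 = 12*1 + 0
The gcd is 1. Working backward:
1 = 49 − 4·12
1 = −4·110 + 9·49
1 = 9·269 − 22·110
1 = −22·1186 + 97·269
So 269·97 ≡ 1 (mod 1186).

97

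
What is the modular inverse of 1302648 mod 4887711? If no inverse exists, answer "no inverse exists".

no inverse exists

Euclidean algorithm on 4887711, 1302648:
4887711 = 3*1302648 + 979767
1302648 = 1*979767 + 322881
979767 = 3*322881 + 11124
322881 = 29*11124 + 285
11124 = 39*285 + 9
285 = 31*9 + 6
9 = 1*6 + 3
6 = 2*3 + 0
gcd(1302648, 4887711) = 3 ≠ 1, so 1302648 has no multiplicative inverse modulo 4887711.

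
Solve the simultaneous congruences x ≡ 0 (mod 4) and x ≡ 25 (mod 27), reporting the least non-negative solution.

52

Write x = 0 + 4·k. Then 4·k ≡ 25 − 0 ≡ 25 (mod 27).
Need 4⁻¹ mod 27. Extended Euclid on (27, 4):
27 = 6·4 + 3
4 = 1·3 + 1
3 = 3·1 + 0
Back-substitute:
1 = 4 − 3
1 = −27 + 7·4
4⁻¹ ≡ 7 (mod 27), so k ≡ 7·25 ≡ 13 (mod 27).
x = 0 + 4·13 = 52.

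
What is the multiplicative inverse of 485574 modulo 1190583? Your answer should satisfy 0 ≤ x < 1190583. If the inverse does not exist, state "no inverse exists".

Euclidean algorithm on 1190583, 485574:
1190583 = 2*485574 + 219435
485574 = 2*219435 + 46704
219435 = 4*46704 + 32619
46704 = 1*32619 + 14085
32619 = 2*14085 + 4449
14085 = 3*4449 + 738
4449 = 6*738 + 21
738 = 35*21 + 3
21 = 7*3 + 0
The gcd is 3, not 1, hence no inverse exists.

no inverse exists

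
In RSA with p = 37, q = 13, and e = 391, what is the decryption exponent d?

φ(n) = (p−1)(q−1) = 36·12 = 432.
Need d with 391·d ≡ 1 (mod 432). Apply the extended Euclidean algorithm:
432 = 1*391 + 41
391 = 9*41 + 22
41 = 1*22 + 19
22 = 1*19 + 3
19 = 6*3 + 1
3 = 3*1 + 0
Back-substitute:
1 = 19 − 6·3
1 = −6·22 + 7·19
1 = 7·41 − 13·22
1 = −13·391 + 124·41
1 = 124·432 − 137·391
So 391·(-137) ≡ 1 (mod 432), hence d ≡ -137 ≡ 295 (mod 432).

295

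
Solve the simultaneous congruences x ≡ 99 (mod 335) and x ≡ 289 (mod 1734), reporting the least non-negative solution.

Write x = 99 + 335·k. Then 335·k ≡ 289 − 99 ≡ 190 (mod 1734).
Need 335⁻¹ mod 1734. Extended Euclid on (1734, 335):
1734 = 5×335 + 59
335 = 5×59 + 40
59 = 1×40 + 19
40 = 2×19 + 2
19 = 9×2 + 1
2 = 2×1 + 0
Back-substitute:
1 = 19 − 9·2
1 = −9·40 + 19·19
1 = 19·59 − 28·40
1 = −28·335 + 159·59
1 = 159·1734 − 823·335
335⁻¹ ≡ 911 (mod 1734), so k ≡ 911·190 ≡ 1424 (mod 1734).
x = 99 + 335·1424 = 477139.

477139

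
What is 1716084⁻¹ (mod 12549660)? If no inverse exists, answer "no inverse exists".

no inverse exists

Euclidean algorithm on 12549660, 1716084:
12549660 = 7*1716084 + 537072
1716084 = 3*537072 + 104868
537072 = 5*104868 + 12732
104868 = 8*12732 + 3012
12732 = 4*3012 + 684
3012 = 4*684 + 276
684 = 2*276 + 132
276 = 2*132 + 12
132 = 11*12 + 0
The gcd is 12, not 1, hence no inverse exists.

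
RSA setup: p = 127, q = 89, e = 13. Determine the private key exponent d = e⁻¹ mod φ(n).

853

φ(n) = (p−1)(q−1) = 126·88 = 11088.
Need d with 13·d ≡ 1 (mod 11088). Apply the extended Euclidean algorithm:
11088 = 852*13 + 12
13 = 1*12 + 1
12 = 12*1 + 0
Back-substitute:
1 = 13 − 12
1 = −11088 + 853·13
So 13·853 ≡ 1 (mod 11088), hence d = 853.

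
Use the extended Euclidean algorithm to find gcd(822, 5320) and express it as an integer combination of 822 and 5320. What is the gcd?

Repeated division:
5320 = 6·822 + 388
822 = 2·388 + 46
388 = 8·46 + 20
46 = 2·20 + 6
20 = 3·6 + 2
6 = 3·2 + 0
gcd(822, 5320) = 2.
Working backward:
2 = 20 − 3·6
2 = −3·46 + 7·20
2 = 7·388 − 59·46
2 = −59·822 + 125·388
2 = 125·5320 − 809·822
So 2 = (125)·5320 + (-809)·822.

2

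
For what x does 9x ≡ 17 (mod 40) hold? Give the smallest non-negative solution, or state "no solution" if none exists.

33

First find gcd(9, 40):
40 = 4*9 + 4
9 = 2*4 + 1
4 = 4*1 + 0
gcd = 1, so a unique solution mod 40 exists.
Back-substitute for the Bézout coefficients:
1 = 9 − 2·4
1 = −2·40 + 9·9
So 9·(9) ≡ 1 (mod 40), giving 9⁻¹ ≡ 9.
x ≡ 9⁻¹·17 ≡ 9·17 ≡ 33 (mod 40).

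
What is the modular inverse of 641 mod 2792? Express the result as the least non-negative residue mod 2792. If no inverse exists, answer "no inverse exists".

Apply the Euclidean algorithm to 2792 and 641:
2792 = 4*641 + 228
641 = 2*228 + 185
228 = 1*185 + 43
185 = 4*43 + 13
43 = 3*13 + 4
13 = 3*4 + 1
4 = 4*1 + 0
Since gcd(641, 2792) = 1, back-substitute to write 1 as a combination:
1 = 13 − 3·4
1 = −3·43 + 10·13
1 = 10·185 − 43·43
1 = −43·228 + 53·185
1 = 53·641 − 149·228
1 = −149·2792 + 649·641
So 641·649 ≡ 1 (mod 2792).

649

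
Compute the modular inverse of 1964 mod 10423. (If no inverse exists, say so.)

gcd(10423, 1964) by repeated division:
10423 = 5·1964 + 603
1964 = 3·603 + 155
603 = 3·155 + 138
155 = 1·138 + 17
138 = 8·17 + 2
17 = 8·2 + 1
2 = 2·1 + 0
The gcd is 1. Working backward:
1 = 17 − 8·2
1 = −8·138 + 65·17
1 = 65·155 − 73·138
1 = −73·603 + 284·155
1 = 284·1964 − 925·603
1 = −925·10423 + 4909·1964
So 1964·4909 ≡ 1 (mod 10423).

4909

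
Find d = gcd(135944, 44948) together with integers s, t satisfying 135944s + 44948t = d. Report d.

Repeated division:
135944 = 3*44948 + 1100
44948 = 40*1100 + 948
1100 = 1*948 + 152
948 = 6*152 + 36
152 = 4*36 + 8
36 = 4*8 + 4
8 = 2*4 + 0
gcd(135944, 44948) = 4.
Working backward:
4 = 36 − 4·8
4 = −4·152 + 17·36
4 = 17·948 − 106·152
4 = −106·1100 + 123·948
4 = 123·44948 − 5026·1100
4 = −5026·135944 + 15201·44948
So 4 = (-5026)·135944 + (15201)·44948.

4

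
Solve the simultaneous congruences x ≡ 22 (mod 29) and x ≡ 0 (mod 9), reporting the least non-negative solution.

Write x = 22 + 29·k. Then 29·k ≡ 0 − 22 ≡ 5 (mod 9).
Need 29⁻¹ mod 9. Extended Euclid on (9, 2):
9 = 4·2 + 1
2 = 2·1 + 0
Back-substitute:
1 = 9 − 4·2
29⁻¹ ≡ 5 (mod 9), so k ≡ 5·5 ≡ 7 (mod 9).
x = 22 + 29·7 = 225.

225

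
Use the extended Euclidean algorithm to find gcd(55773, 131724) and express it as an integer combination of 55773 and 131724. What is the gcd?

Apply Euclid's algorithm to 131724 and 55773:
131724 = 2×55773 + 20178
55773 = 2×20178 + 15417
20178 = 1×15417 + 4761
15417 = 3×4761 + 1134
4761 = 4×1134 + 225
1134 = 5×225 + 9
225 = 25×9 + 0
gcd(55773, 131724) = 9.
Back-substituting:
9 = 1134 − 5·225
9 = −5·4761 + 21·1134
9 = 21·15417 − 68·4761
9 = −68·20178 + 89·15417
9 = 89·55773 − 246·20178
9 = −246·131724 + 581·55773
So 9 = (-246)·131724 + (581)·55773.

9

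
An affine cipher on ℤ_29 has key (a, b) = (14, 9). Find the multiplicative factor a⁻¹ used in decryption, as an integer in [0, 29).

Apply the Euclidean algorithm to 29 and 14:
29 = 2·14 + 1
14 = 14·1 + 0
gcd = 1, so the inverse exists. Back-substitute:
1 = 29 − 2·14
Thus 14·(-2) ≡ 1 (mod 29); reducing, -2 mod 29 = 27.

27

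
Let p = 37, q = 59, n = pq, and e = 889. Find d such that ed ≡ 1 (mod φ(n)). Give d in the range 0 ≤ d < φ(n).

1273

φ(n) = (p−1)(q−1) = 36·58 = 2088.
Need d with 889·d ≡ 1 (mod 2088). Apply the extended Euclidean algorithm:
2088 = 2*889 + 310
889 = 2*310 + 269
310 = 1*269 + 41
269 = 6*41 + 23
41 = 1*23 + 18
23 = 1*18 + 5
18 = 3*5 + 3
5 = 1*3 + 2
3 = 1*2 + 1
2 = 2*1 + 0
Back-substitute:
1 = 3 − 2
1 = −5 + 2·3
1 = 2·18 − 7·5
1 = −7·23 + 9·18
1 = 9·41 − 16·23
1 = −16·269 + 105·41
1 = 105·310 − 121·269
1 = −121·889 + 347·310
1 = 347·2088 − 815·889
So 889·(-815) ≡ 1 (mod 2088), hence d ≡ -815 ≡ 1273 (mod 2088).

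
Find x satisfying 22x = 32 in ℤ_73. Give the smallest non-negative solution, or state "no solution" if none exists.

First find gcd(22, 73):
73 = 3×22 + 7
22 = 3×7 + 1
7 = 7×1 + 0
gcd = 1, so a unique solution mod 73 exists.
Back-substitute for the Bézout coefficients:
1 = 22 − 3·7
1 = −3·73 + 10·22
So 22·(10) ≡ 1 (mod 73), giving 22⁻¹ ≡ 10.
x ≡ 22⁻¹·32 ≡ 10·32 ≡ 28 (mod 73).

28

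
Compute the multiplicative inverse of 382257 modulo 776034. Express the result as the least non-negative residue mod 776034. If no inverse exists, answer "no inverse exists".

Compute gcd(382257, 776034):
776034 = 2·382257 + 11520
382257 = 33·11520 + 2097
11520 = 5·2097 + 1035
2097 = 2·1035 + 27
1035 = 38·27 + 9
27 = 3·9 + 0
gcd(382257, 776034) = 9 ≠ 1, so 382257 has no multiplicative inverse modulo 776034.

no inverse exists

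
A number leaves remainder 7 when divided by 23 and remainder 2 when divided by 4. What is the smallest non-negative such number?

30

Write x = 7 + 23·k. Then 23·k ≡ 2 − 7 ≡ 3 (mod 4).
Need 23⁻¹ mod 4. Extended Euclid on (4, 3):
4 = 1×3 + 1
3 = 3×1 + 0
Back-substitute:
1 = 4 − 3
23⁻¹ ≡ 3 (mod 4), so k ≡ 3·3 ≡ 1 (mod 4).
x = 7 + 23·1 = 30.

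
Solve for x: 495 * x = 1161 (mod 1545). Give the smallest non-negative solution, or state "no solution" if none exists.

no solution

gcd(495, 1545):
1545 = 3*495 + 60
495 = 8*60 + 15
60 = 4*15 + 0
gcd = 15, but 15 ∤ 1161, so the congruence has no solution.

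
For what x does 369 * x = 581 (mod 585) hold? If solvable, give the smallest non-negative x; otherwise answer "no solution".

no solution

gcd(369, 585):
585 = 1·369 + 216
369 = 1·216 + 153
216 = 1·153 + 63
153 = 2·63 + 27
63 = 2·27 + 9
27 = 3·9 + 0
gcd = 9, but 9 ∤ 581, so the congruence has no solution.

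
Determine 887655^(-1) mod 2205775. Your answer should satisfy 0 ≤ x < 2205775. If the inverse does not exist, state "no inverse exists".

no inverse exists

Compute gcd(887655, 2205775):
2205775 = 2*887655 + 430465
887655 = 2*430465 + 26725
430465 = 16*26725 + 2865
26725 = 9*2865 + 940
2865 = 3*940 + 45
940 = 20*45 + 40
45 = 1*40 + 5
40 = 8*5 + 0
Since gcd = 5 > 1, 887655 is not a unit mod 2205775.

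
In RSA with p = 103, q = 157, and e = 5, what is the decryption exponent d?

6365

φ(n) = (p−1)(q−1) = 102·156 = 15912.
Need d with 5·d ≡ 1 (mod 15912). Apply the extended Euclidean algorithm:
15912 = 3182×5 + 2
5 = 2×2 + 1
2 = 2×1 + 0
Back-substitute:
1 = 5 − 2·2
1 = −2·15912 + 6365·5
So 5·6365 ≡ 1 (mod 15912), hence d = 6365.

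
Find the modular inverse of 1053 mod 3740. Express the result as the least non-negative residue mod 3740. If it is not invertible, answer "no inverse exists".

gcd(3740, 1053) by repeated division:
3740 = 3·1053 + 581
1053 = 1·581 + 472
581 = 1·472 + 109
472 = 4·109 + 36
109 = 3·36 + 1
36 = 36·1 + 0
The gcd is 1. Working backward:
1 = 109 − 3·36
1 = −3·472 + 13·109
1 = 13·581 − 16·472
1 = −16·1053 + 29·581
1 = 29·3740 − 103·1053
Hence 1053⁻¹ ≡ -103 ≡ 3637 (mod 3740).

3637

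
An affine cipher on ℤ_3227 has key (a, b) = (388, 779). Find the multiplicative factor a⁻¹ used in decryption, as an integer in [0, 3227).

Extended Euclidean algorithm:
3227 = 8·388 + 123
388 = 3·123 + 19
123 = 6·19 + 9
19 = 2·9 + 1
9 = 9·1 + 0
The gcd is 1. Working backward:
1 = 19 − 2·9
1 = −2·123 + 13·19
1 = 13·388 − 41·123
1 = −41·3227 + 341·388
So 388·341 ≡ 1 (mod 3227).

341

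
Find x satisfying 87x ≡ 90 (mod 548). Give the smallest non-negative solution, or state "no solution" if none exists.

First find gcd(87, 548):
548 = 6·87 + 26
87 = 3·26 + 9
26 = 2·9 + 8
9 = 1·8 + 1
8 = 8·1 + 0
gcd = 1, so a unique solution mod 548 exists.
Back-substitute for the Bézout coefficients:
1 = 9 − 8
1 = −26 + 3·9
1 = 3·87 − 10·26
1 = −10·548 + 63·87
So 87·(63) ≡ 1 (mod 548), giving 87⁻¹ ≡ 63.
x ≡ 87⁻¹·90 ≡ 63·90 ≡ 190 (mod 548).

190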